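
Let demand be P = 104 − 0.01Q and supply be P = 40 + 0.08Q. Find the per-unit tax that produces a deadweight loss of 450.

9

Competitive equilibrium: 104 − 0.01Q = 40 + 0.08Q → Q* = 711.1111, P* = 96.8889.
A tax t gives ΔQ = t/0.09 and wedge t, so DWL = t²/0.18.
t²/0.18 = 450 → t² = 81 → t = 9.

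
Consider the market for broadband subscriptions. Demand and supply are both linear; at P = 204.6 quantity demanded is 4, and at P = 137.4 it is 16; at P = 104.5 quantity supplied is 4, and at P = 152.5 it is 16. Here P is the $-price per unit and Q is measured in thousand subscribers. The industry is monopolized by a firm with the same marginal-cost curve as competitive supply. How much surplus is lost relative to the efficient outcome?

Demand slope = (137.4 − 204.6)/(16 − 4) = −5.6, so P = 227 − 5.6Q.
Supply slope = (152.5 − 104.5)/(16 − 4) = 4, so P = 88.5 + 4Q.
Competitive equilibrium: 227 − 5.6Q = 88.5 + 4Q → Q* = 14.4271, P* = 146.2083.
Marginal revenue: MR = 227 − 11.2Q. Set MR = MC: 227 − 11.2Q = 88.5 + 4Q → Q_m = 9.1118.
Price P_m = 227 − 5.6·9.1118 = 175.9739; MC(Q_m) = 88.5 + 4·9.1118 = 124.9472.
Competitive Q* = 14.4271, so ΔQ = 5.3153; wedge = 175.9739 − 124.9472 = 51.0267.
Welfare loss = ½ × 5.3153 × 51.0267 = $135.61 thousand.

$135.61 thousand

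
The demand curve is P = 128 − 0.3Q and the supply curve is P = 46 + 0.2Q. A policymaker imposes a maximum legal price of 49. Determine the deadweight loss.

5550.25

Competitive equilibrium: 128 − 0.3Q = 46 + 0.2Q → Q* = 164, P* = 78.8.
At the ceiling P = 49, quantity supplied = (49 − 46)/0.2 = 15.
Willingness to pay at Q' = 15: 128 − 0.3·15 = 123.5.
ΔQ = 164 − 15 = 149; wedge = 123.5 − 49 = 74.5.
Deadweight loss = ½ × 149 × 74.5 = 5550.25.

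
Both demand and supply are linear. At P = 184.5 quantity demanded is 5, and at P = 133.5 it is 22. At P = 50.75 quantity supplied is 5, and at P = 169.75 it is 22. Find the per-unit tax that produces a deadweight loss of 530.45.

103

Demand slope = (133.5 − 184.5)/(22 − 5) = −3, so P = 199.5 − 3Q.
Supply slope = (169.75 − 50.75)/(22 − 5) = 7, so P = 15.75 + 7Q.
Competitive equilibrium: 199.5 − 3Q = 15.75 + 7Q → Q* = 18.375, P* = 144.375.
A tax t gives ΔQ = t/10 and wedge t, so DWL = t²/20.
t²/20 = 530.45 → t² = 10609 → t = 103.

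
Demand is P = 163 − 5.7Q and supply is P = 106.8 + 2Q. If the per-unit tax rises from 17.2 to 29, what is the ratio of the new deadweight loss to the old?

Competitive equilibrium: 163 − 5.7Q = 106.8 + 2Q → Q* = 7.2987, P* = 121.3974.
For a per-unit tax t: ΔQ = t/7.7, so DWL = ½·t·(t/7.7) = t²/15.4.
At t = 17.2: DWL = 19.210. At t = 29: DWL = 54.610.
Ratio = (29/17.2)² = 2.843.

2.843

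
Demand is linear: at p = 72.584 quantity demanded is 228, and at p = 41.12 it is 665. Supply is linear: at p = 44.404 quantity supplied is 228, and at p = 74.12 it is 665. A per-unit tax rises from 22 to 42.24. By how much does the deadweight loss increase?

4643.63

Demand slope = (41.12 − 72.584)/(665 − 228) = −0.072, so p = 89 − 0.072q.
Supply slope = (74.12 − 44.404)/(665 − 228) = 0.068, so p = 28.9 + 0.068q.
Competitive equilibrium: 89 − 0.072q = 28.9 + 0.068q → q* = 429.2857, p* = 58.0914.
For a per-unit tax t: Δq = t/0.14, so DWL = ½·t·(t/0.14) = t²/0.28.
At t = 22: DWL = 1728.5714. At t = 42.24: DWL = 6372.2057.
Increase = 6372.2057 − 1728.5714 = 4643.63.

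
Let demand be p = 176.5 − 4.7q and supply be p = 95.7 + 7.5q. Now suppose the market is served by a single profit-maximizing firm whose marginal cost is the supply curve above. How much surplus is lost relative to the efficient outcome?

Competitive equilibrium: 176.5 − 4.7q = 95.7 + 7.5q → q* = 6.623, p* = 145.3721.
Marginal revenue: MR = 176.5 − 9.4q. Set MR = MC: 176.5 − 9.4q = 95.7 + 7.5q → q_m = 4.7811.
Price p_m = 176.5 − 4.7·4.7811 = 154.0288; MC(q_m) = 95.7 + 7.5·4.7811 = 131.5583.
Competitive q* = 6.623, so Δq = 1.8419; wedge = 154.0288 − 131.5583 = 22.4705.
The triangle = ½ × 1.8419 × 22.4705 = 20.69.

20.69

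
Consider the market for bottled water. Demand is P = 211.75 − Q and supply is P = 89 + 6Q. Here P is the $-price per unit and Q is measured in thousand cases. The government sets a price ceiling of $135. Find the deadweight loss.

Competitive equilibrium: 211.75 − Q = 89 + 6Q → Q* = 17.5357, P* = 194.2143.
At the ceiling P = 135, quantity supplied = (135 − 89)/6 = 7.6667.
Willingness to pay at Q' = 7.6667: 211.75 − 1·7.6667 = 204.0833.
ΔQ = 17.5357 − 7.6667 = 9.869; wedge = 204.0833 − 135 = 69.0833.
Welfare loss = ½ × 9.869 × 69.0833 = $340.89 thousand.

$340.89 thousand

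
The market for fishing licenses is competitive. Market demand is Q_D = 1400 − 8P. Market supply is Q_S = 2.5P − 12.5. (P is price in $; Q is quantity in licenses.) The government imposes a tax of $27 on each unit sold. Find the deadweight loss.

In inverse form: demand P = 175 − 0.125Q, supply P = 5 + 0.4Q.
Competitive equilibrium: 175 − 0.125Q = 5 + 0.4Q → Q* = 323.80952, P* = 134.52381.
With the tax, the buyer price exceeds the seller price by 27: (175 − 0.125Q) − (5 + 0.4Q) = 27 → Q' = 272.38095.
ΔQ = 323.80952 − 272.38095 = 51.42857; the wedge equals the tax, 27.
DWL = ½ × 51.42857 × 27 = $694.29.

$694.29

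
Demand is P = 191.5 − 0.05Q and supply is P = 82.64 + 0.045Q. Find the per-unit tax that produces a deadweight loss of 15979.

Competitive equilibrium: 191.5 − 0.05Q = 82.64 + 0.045Q → Q* = 1145.8947, P* = 134.2053.
A tax t gives ΔQ = t/0.095 and wedge t, so DWL = t²/0.19.
t²/0.19 = 15979 → t² = 3036.01 → t = 55.1.

55.1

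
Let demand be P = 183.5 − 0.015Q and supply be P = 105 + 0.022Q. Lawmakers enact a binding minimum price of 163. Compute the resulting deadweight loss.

Competitive equilibrium: 183.5 − 0.015Q = 105 + 0.022Q → Q* = 2121.62162, P* = 151.67568.
At the floor P = 163, quantity demanded = (183.5 − 163)/0.015 = 1366.66667.
Sellers' marginal cost at Q' = 1366.66667: 105 + 0.022·1366.66667 = 135.06667.
ΔQ = 2121.62162 − 1366.66667 = 754.95495; wedge = 163 − 135.06667 = 27.93333.
Welfare loss = ½ × 754.95495 × 27.93333 = 10544.20.

10544.20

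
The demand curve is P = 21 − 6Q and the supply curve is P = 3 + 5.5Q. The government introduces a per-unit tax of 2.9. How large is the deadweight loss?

0.37

Competitive equilibrium: 21 − 6Q = 3 + 5.5Q → Q* = 1.5652, P* = 11.6087.
With the tax, the buyer price exceeds the seller price by 2.9: (21 − 6Q) − (3 + 5.5Q) = 2.9 → Q' = 1.313.
ΔQ = 1.5652 − 1.313 = 0.2522; the wedge equals the tax, 2.9.
Deadweight loss = ½ × 0.2522 × 2.9 = 0.37.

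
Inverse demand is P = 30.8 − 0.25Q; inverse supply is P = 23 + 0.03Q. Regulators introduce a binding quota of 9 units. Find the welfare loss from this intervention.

Competitive equilibrium: 30.8 − 0.25Q = 23 + 0.03Q → Q* = 27.8571, P* = 23.8357.
At Q = 9: demand price = 30.8 − 0.25·9 = 28.55; supply price = 23 + 0.03·9 = 23.27.
ΔQ = 27.8571 − 9 = 18.8571; wedge = 28.55 − 23.27 = 5.28.
Deadweight loss = ½ × 18.8571 × 5.28 = 49.78.

49.78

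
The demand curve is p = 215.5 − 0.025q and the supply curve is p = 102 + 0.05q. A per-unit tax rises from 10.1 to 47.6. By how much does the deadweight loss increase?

Competitive equilibrium: 215.5 − 0.025q = 102 + 0.05q → q* = 1513.3333, p* = 177.6667.
For a per-unit tax t: Δq = t/0.075, so DWL = ½·t·(t/0.075) = t²/0.15.
At t = 10.1: DWL = 680.067. At t = 47.6: DWL = 15105.067.
Increase = 15105.067 − 680.067 = 14425.

14425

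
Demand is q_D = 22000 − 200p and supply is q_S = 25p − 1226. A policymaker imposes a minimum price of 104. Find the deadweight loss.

538.24

In inverse form: demand p = 110 − 0.005q, supply p = 49.04 + 0.04q.
Competitive equilibrium: 110 − 0.005q = 49.04 + 0.04q → q* = 1354.6667, p* = 103.2267.
At the floor p = 104, quantity demanded = (110 − 104)/0.005 = 1200.
Sellers' marginal cost at q' = 1200: 49.04 + 0.04·1200 = 97.04.
Δq = 1354.6667 − 1200 = 154.6667; wedge = 104 − 97.04 = 6.96.
Deadweight loss = ½ × 154.6667 × 6.96 = 538.24.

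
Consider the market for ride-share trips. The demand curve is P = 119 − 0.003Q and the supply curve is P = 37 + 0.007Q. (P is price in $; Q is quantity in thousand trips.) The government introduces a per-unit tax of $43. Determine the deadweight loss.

Competitive equilibrium: 119 − 0.003Q = 37 + 0.007Q → Q* = 8200, P* = 94.4.
With the tax, the buyer price exceeds the seller price by 43: (119 − 0.003Q) − (37 + 0.007Q) = 43 → Q' = 3900.
ΔQ = 8200 − 3900 = 4300; the wedge equals the tax, 43.
The triangle = ½ × 4300 × 43 = $92450 thousand.

$92450 thousand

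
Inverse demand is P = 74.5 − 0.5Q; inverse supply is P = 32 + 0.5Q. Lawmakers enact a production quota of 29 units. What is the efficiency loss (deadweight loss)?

Competitive equilibrium: 74.5 − 0.5Q = 32 + 0.5Q → Q* = 42.5, P* = 53.25.
At Q = 29: demand price = 74.5 − 0.5·29 = 60; supply price = 32 + 0.5·29 = 46.5.
ΔQ = 42.5 − 29 = 13.5; wedge = 60 − 46.5 = 13.5.
Deadweight loss = ½ × 13.5 × 13.5 = 91.125.

91.125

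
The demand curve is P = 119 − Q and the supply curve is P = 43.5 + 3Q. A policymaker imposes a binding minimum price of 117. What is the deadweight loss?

569.53

Competitive equilibrium: 119 − Q = 43.5 + 3Q → Q* = 18.875, P* = 100.125.
At the floor P = 117, quantity demanded = (119 − 117)/1 = 2.
Sellers' marginal cost at Q' = 2: 43.5 + 3·2 = 49.5.
ΔQ = 18.875 − 2 = 16.875; wedge = 117 − 49.5 = 67.5.
Deadweight loss = ½ × 16.875 × 67.5 = 569.53.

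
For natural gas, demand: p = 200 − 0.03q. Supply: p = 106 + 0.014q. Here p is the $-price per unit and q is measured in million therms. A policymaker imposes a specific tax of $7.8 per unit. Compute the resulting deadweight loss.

Competitive equilibrium: 200 − 0.03q = 106 + 0.014q → q* = 2136.3636, p* = 135.9091.
With the tax, the buyer price exceeds the seller price by 7.8: (200 − 0.03q) − (106 + 0.014q) = 7.8 → q' = 1959.0909.
Δq = 2136.3636 − 1959.0909 = 177.2727; the wedge equals the tax, 7.8.
Welfare loss = ½ × 177.2727 × 7.8 = $691.36 million.

$691.36 million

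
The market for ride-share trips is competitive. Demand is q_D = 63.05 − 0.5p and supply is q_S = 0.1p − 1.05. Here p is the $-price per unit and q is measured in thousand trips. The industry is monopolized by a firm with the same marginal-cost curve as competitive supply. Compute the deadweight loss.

In inverse form: demand p = 126.1 − 2q, supply p = 10.5 + 10q.
Competitive equilibrium: 126.1 − 2q = 10.5 + 10q → q* = 9.6333, p* = 106.8333.
Marginal revenue: MR = 126.1 − 4q. Set MR = MC: 126.1 − 4q = 10.5 + 10q → q_m = 8.2571.
Price p_m = 126.1 − 2·8.2571 = 109.5858; MC(q_m) = 10.5 + 10·8.2571 = 93.071.
Competitive q* = 9.6333, so Δq = 1.3762; wedge = 109.5858 − 93.071 = 16.5148.
The triangle = ½ × 1.3762 × 16.5148 = $11.36 thousand.

$11.36 thousand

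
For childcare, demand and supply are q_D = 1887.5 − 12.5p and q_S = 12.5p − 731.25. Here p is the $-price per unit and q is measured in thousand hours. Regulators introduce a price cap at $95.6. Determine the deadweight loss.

$1046.53 thousand

In inverse form: demand p = 151 − 0.08q, supply p = 58.5 + 0.08q.
Competitive equilibrium: 151 − 0.08q = 58.5 + 0.08q → q* = 578.125, p* = 104.75.
At the ceiling p = 95.6, quantity supplied = (95.6 − 58.5)/0.08 = 463.75.
Willingness to pay at q' = 463.75: 151 − 0.08·463.75 = 113.9.
Δq = 578.125 − 463.75 = 114.375; wedge = 113.9 − 95.6 = 18.3.
DWL = ½ × 114.375 × 18.3 = $1046.53 thousand.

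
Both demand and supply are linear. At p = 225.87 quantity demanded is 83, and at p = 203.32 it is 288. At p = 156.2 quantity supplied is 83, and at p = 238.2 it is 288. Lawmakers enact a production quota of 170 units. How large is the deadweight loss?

Demand slope = (203.32 − 225.87)/(288 − 83) = −0.11, so p = 235 − 0.11q.
Supply slope = (238.2 − 156.2)/(288 − 83) = 0.4, so p = 123 + 0.4q.
Competitive equilibrium: 235 − 0.11q = 123 + 0.4q → q* = 219.6078, p* = 210.8431.
At q = 170: demand price = 235 − 0.11·170 = 216.3; supply price = 123 + 0.4·170 = 191.
Δq = 219.6078 − 170 = 49.6078; wedge = 216.3 − 191 = 25.3.
Deadweight loss = ½ × 49.6078 × 25.3 = 627.54.

627.54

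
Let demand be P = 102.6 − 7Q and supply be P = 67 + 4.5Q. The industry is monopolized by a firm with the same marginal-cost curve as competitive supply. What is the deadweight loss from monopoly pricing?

Competitive equilibrium: 102.6 − 7Q = 67 + 4.5Q → Q* = 3.0957, P* = 80.9304.
Marginal revenue: MR = 102.6 − 14Q. Set MR = MC: 102.6 − 14Q = 67 + 4.5Q → Q_m = 1.9243.
Price P_m = 102.6 − 7·1.9243 = 89.1299; MC(Q_m) = 67 + 4.5·1.9243 = 75.6594.
Competitive Q* = 3.0957, so ΔQ = 1.1714; wedge = 89.1299 − 75.6594 = 13.4705.
The triangle = ½ × 1.1714 × 13.4705 = 7.89.

7.89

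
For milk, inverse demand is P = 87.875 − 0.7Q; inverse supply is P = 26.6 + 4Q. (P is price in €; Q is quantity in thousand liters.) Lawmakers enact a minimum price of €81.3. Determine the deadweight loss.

€31.21 thousand

Competitive equilibrium: 87.875 − 0.7Q = 26.6 + 4Q → Q* = 13.0372, P* = 78.7489.
At the floor P = 81.3, quantity demanded = (87.875 − 81.3)/0.7 = 9.3929.
Sellers' marginal cost at Q' = 9.3929: 26.6 + 4·9.3929 = 64.1716.
ΔQ = 13.0372 − 9.3929 = 3.6443; wedge = 81.3 − 64.1716 = 17.1284.
Welfare loss = ½ × 3.6443 × 17.1284 = €31.21 thousand.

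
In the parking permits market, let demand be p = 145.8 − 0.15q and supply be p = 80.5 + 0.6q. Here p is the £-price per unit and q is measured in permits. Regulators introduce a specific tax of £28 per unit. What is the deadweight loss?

£522.67

Competitive equilibrium: 145.8 − 0.15q = 80.5 + 0.6q → q* = 87.0667, p* = 132.74.
With the tax, the buyer price exceeds the seller price by 28: (145.8 − 0.15q) − (80.5 + 0.6q) = 28 → q' = 49.7333.
Δq = 87.0667 − 49.7333 = 37.3334; the wedge equals the tax, 28.
DWL = ½ × 37.3334 × 28 = £522.67.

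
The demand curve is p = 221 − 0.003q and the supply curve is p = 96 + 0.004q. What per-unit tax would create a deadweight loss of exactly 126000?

Competitive equilibrium: 221 − 0.003q = 96 + 0.004q → q* = 17857.1429, p* = 167.4286.
A tax t gives Δq = t/0.007 and wedge t, so DWL = t²/0.014.
t²/0.014 = 126000 → t² = 1764 → t = 42.

42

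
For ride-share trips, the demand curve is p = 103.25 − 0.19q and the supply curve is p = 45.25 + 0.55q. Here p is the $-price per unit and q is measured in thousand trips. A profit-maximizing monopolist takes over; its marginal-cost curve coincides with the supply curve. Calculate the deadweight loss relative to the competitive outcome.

$94.87 thousand

Competitive equilibrium: 103.25 − 0.19q = 45.25 + 0.55q → q* = 78.3784, p* = 88.3581.
Marginal revenue: MR = 103.25 − 0.38q. Set MR = MC: 103.25 − 0.38q = 45.25 + 0.55q → q_m = 62.3656.
Price p_m = 103.25 − 0.19·62.3656 = 91.4005; MC(q_m) = 45.25 + 0.55·62.3656 = 79.5511.
Competitive q* = 78.3784, so Δq = 16.0128; wedge = 91.4005 − 79.5511 = 11.8494.
DWL = ½ × 16.0128 × 11.8494 = $94.87 thousand.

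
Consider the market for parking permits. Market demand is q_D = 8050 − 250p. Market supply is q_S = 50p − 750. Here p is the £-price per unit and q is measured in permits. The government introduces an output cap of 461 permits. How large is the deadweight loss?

In inverse form: demand p = 32.2 − 0.004q, supply p = 15 + 0.02q.
Competitive equilibrium: 32.2 − 0.004q = 15 + 0.02q → q* = 716.6667, p* = 29.3333.
At q = 461: demand price = 32.2 − 0.004·461 = 30.356; supply price = 15 + 0.02·461 = 24.22.
Δq = 716.6667 − 461 = 255.6667; wedge = 30.356 − 24.22 = 6.136.
Welfare loss = ½ × 255.6667 × 6.136 = £784.39.

£784.39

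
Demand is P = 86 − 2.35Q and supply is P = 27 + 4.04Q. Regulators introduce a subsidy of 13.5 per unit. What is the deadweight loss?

Competitive equilibrium: 86 − 2.35Q = 27 + 4.04Q → Q* = 9.2332, P* = 64.302.
The subsidy lowers effective supply by 13.5: P = 13.5 + 4.04Q.
New quantity: 86 − 2.35Q = 13.5 + 4.04Q → Q' = 11.3459.
Overproduction ΔQ = 11.3459 − 9.2332 = 2.1127; wedge = subsidy = 13.5.
The triangle = ½ × 2.1127 × 13.5 = 14.26.

14.26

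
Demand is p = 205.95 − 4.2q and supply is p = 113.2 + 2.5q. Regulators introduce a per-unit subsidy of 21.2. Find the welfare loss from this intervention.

33.54

Competitive equilibrium: 205.95 − 4.2q = 113.2 + 2.5q → q* = 13.8433, p* = 147.8082.
The subsidy lowers effective supply by 21.2: p = 92 + 2.5q.
New quantity: 205.95 − 4.2q = 92 + 2.5q → q' = 17.0075.
Overproduction Δq = 17.0075 − 13.8433 = 3.1642; wedge = subsidy = 21.2.
Deadweight loss = ½ × 3.1642 × 21.2 = 33.54.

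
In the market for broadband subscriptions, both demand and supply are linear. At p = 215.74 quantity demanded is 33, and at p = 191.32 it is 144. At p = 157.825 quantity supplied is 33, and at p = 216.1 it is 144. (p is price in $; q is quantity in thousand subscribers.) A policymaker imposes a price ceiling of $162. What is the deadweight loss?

Demand slope = (191.32 − 215.74)/(144 − 33) = −0.22, so p = 223 − 0.22q.
Supply slope = (216.1 − 157.825)/(144 − 33) = 0.525, so p = 140.5 + 0.525q.
Competitive equilibrium: 223 − 0.22q = 140.5 + 0.525q → q* = 110.7383, p* = 198.6376.
At the ceiling p = 162, quantity supplied = (162 − 140.5)/0.525 = 40.9524.
Willingness to pay at q' = 40.9524: 223 − 0.22·40.9524 = 213.9905.
Δq = 110.7383 − 40.9524 = 69.7859; wedge = 213.9905 − 162 = 51.9905.
Deadweight loss = ½ × 69.7859 × 51.9905 = $1814.10 thousand.

$1814.10 thousand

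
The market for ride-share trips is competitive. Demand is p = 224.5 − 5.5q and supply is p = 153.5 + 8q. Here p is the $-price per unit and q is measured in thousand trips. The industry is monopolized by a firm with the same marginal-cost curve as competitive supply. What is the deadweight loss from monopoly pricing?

Competitive equilibrium: 224.5 − 5.5q = 153.5 + 8q → q* = 5.25926, p* = 195.57407.
Marginal revenue: MR = 224.5 − 11q. Set MR = MC: 224.5 − 11q = 153.5 + 8q → q_m = 3.73684.
Price p_m = 224.5 − 5.5·3.73684 = 203.94738; MC(q_m) = 153.5 + 8·3.73684 = 183.39472.
Competitive q* = 5.25926, so Δq = 1.52242; wedge = 203.94738 − 183.39472 = 20.55266.
Deadweight loss = ½ × 1.52242 × 20.55266 = $15.64 thousand.

$15.64 thousand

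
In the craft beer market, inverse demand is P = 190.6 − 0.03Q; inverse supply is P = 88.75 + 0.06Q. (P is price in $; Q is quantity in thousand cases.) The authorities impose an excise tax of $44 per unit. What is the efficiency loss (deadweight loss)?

Competitive equilibrium: 190.6 − 0.03Q = 88.75 + 0.06Q → Q* = 1131.6667, P* = 156.65.
With the tax, the buyer price exceeds the seller price by 44: (190.6 − 0.03Q) − (88.75 + 0.06Q) = 44 → Q' = 642.7778.
ΔQ = 1131.6667 − 642.7778 = 488.8889; the wedge equals the tax, 44.
The triangle = ½ × 488.8889 × 44 = $10755.56 thousand.

$10755.56 thousand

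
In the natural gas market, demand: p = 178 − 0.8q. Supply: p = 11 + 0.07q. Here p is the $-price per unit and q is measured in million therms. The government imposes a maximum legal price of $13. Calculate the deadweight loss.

Competitive equilibrium: 178 − 0.8q = 11 + 0.07q → q* = 191.95402, p* = 24.43678.
At the ceiling p = 13, quantity supplied = (13 − 11)/0.07 = 28.57143.
Willingness to pay at q' = 28.57143: 178 − 0.8·28.57143 = 155.14286.
Δq = 191.95402 − 28.57143 = 163.38259; wedge = 155.14286 − 13 = 142.14286.
DWL = ½ × 163.38259 × 142.14286 = $11611.83 million.

$11611.83 million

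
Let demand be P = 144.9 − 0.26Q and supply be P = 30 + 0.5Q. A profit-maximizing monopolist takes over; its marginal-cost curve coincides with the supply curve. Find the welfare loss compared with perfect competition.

Competitive equilibrium: 144.9 − 0.26Q = 30 + 0.5Q → Q* = 151.1842, P* = 105.5921.
Marginal revenue: MR = 144.9 − 0.52Q. Set MR = MC: 144.9 − 0.52Q = 30 + 0.5Q → Q_m = 112.6471.
Price P_m = 144.9 − 0.26·112.6471 = 115.6118; MC(Q_m) = 30 + 0.5·112.6471 = 86.3236.
Competitive Q* = 151.1842, so ΔQ = 38.5371; wedge = 115.6118 − 86.3236 = 29.2882.
Welfare loss = ½ × 38.5371 × 29.2882 = 564.34.

564.34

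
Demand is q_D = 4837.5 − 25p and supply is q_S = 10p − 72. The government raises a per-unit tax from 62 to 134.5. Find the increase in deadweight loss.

In inverse form: demand p = 193.5 − 0.04q, supply p = 7.2 + 0.1q.
Competitive equilibrium: 193.5 − 0.04q = 7.2 + 0.1q → q* = 1330.7143, p* = 140.2714.
For a per-unit tax t: Δq = t/0.14, so DWL = ½·t·(t/0.14) = t²/0.28.
At t = 62: DWL = 13728.5714. At t = 134.5: DWL = 64608.0357.
Increase = 64608.0357 − 13728.5714 = 50879.46.

50879.46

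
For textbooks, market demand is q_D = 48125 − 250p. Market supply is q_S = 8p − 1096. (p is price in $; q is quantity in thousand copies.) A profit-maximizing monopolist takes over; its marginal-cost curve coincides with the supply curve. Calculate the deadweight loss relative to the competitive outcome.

$10.80 thousand

In inverse form: demand p = 192.5 − 0.004q, supply p = 137 + 0.125q.
Competitive equilibrium: 192.5 − 0.004q = 137 + 0.125q → q* = 430.2326, p* = 190.7791.
Marginal revenue: MR = 192.5 − 0.008q. Set MR = MC: 192.5 − 0.008q = 137 + 0.125q → q_m = 417.2932.
Price p_m = 192.5 − 0.004·417.2932 = 190.8308; MC(q_m) = 137 + 0.125·417.2932 = 189.1617.
Competitive q* = 430.2326, so Δq = 12.9394; wedge = 190.8308 − 189.1617 = 1.6691.
DWL = ½ × 12.9394 × 1.6691 = $10.80 thousand.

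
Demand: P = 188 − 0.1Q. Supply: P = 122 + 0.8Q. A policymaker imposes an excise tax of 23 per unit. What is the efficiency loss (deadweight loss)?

293.89

Competitive equilibrium: 188 − 0.1Q = 122 + 0.8Q → Q* = 73.3333, P* = 180.6667.
With the tax, the buyer price exceeds the seller price by 23: (188 − 0.1Q) − (122 + 0.8Q) = 23 → Q' = 47.7778.
ΔQ = 73.3333 − 47.7778 = 25.5555; the wedge equals the tax, 23.
DWL = ½ × 25.5555 × 23 = 293.89.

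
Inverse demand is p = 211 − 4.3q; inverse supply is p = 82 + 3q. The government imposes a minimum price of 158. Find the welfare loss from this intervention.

104.30

Competitive equilibrium: 211 − 4.3q = 82 + 3q → q* = 17.6712, p* = 135.0137.
At the floor p = 158, quantity demanded = (211 − 158)/4.3 = 12.3256.
Sellers' marginal cost at q' = 12.3256: 82 + 3·12.3256 = 118.9768.
Δq = 17.6712 − 12.3256 = 5.3456; wedge = 158 − 118.9768 = 39.0232.
DWL = ½ × 5.3456 × 39.0232 = 104.30.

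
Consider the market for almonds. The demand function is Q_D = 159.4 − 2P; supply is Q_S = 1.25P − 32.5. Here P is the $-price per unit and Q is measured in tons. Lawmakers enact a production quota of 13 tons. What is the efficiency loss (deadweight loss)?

In inverse form: demand P = 79.7 − 0.5Q, supply P = 26 + 0.8Q.
Competitive equilibrium: 79.7 − 0.5Q = 26 + 0.8Q → Q* = 41.3077, P* = 59.0462.
At Q = 13: demand price = 79.7 − 0.5·13 = 73.2; supply price = 26 + 0.8·13 = 36.4.
ΔQ = 41.3077 − 13 = 28.3077; wedge = 73.2 − 36.4 = 36.8.
Deadweight loss = ½ × 28.3077 × 36.8 = $520.86.

$520.86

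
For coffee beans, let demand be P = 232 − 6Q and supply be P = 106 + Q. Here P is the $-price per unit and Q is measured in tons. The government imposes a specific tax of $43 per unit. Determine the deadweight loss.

$132.07

Competitive equilibrium: 232 − 6Q = 106 + Q → Q* = 18, P* = 124.
With the tax, the buyer price exceeds the seller price by 43: (232 − 6Q) − (106 + Q) = 43 → Q' = 11.8571.
ΔQ = 18 − 11.8571 = 6.1429; the wedge equals the tax, 43.
Deadweight loss = ½ × 6.1429 × 43 = $132.07.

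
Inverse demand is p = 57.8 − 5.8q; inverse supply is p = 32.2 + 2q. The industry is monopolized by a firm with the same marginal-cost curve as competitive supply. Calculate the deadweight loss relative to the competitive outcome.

Competitive equilibrium: 57.8 − 5.8q = 32.2 + 2q → q* = 3.2821, p* = 38.7641.
Marginal revenue: MR = 57.8 − 11.6q. Set MR = MC: 57.8 − 11.6q = 32.2 + 2q → q_m = 1.8824.
Price p_m = 57.8 − 5.8·1.8824 = 46.8821; MC(q_m) = 32.2 + 2·1.8824 = 35.9648.
Competitive q* = 3.2821, so Δq = 1.3997; wedge = 46.8821 − 35.9648 = 10.9173.
The triangle = ½ × 1.3997 × 10.9173 = 7.64.

7.64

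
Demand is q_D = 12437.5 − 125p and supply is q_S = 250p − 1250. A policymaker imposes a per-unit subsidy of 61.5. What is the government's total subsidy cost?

In inverse form: demand p = 99.5 − 0.008q, supply p = 5 + 0.004q.
Competitive equilibrium: 99.5 − 0.008q = 5 + 0.004q → q* = 7875, p* = 36.5.
The subsidy lowers effective supply by 61.5: p = 0.004q − 56.5.
New quantity: 99.5 − 0.008q = 0.004q − 56.5 → q' = 13000.
Total subsidy cost = 61.5 × 13000 = 799500.

799500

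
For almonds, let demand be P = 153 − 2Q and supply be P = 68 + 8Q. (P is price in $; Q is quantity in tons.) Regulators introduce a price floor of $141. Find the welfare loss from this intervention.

Competitive equilibrium: 153 − 2Q = 68 + 8Q → Q* = 8.5, P* = 136.
At the floor P = 141, quantity demanded = (153 − 141)/2 = 6.
Sellers' marginal cost at Q' = 6: 68 + 8·6 = 116.
ΔQ = 8.5 − 6 = 2.5; wedge = 141 − 116 = 25.
DWL = ½ × 2.5 × 25 = $31.25.

$31.25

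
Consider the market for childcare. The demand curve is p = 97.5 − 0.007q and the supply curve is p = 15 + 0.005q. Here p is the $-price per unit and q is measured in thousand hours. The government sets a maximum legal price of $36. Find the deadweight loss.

Competitive equilibrium: 97.5 − 0.007q = 15 + 0.005q → q* = 6875, p* = 49.375.
At the ceiling p = 36, quantity supplied = (36 − 15)/0.005 = 4200.
Willingness to pay at q' = 4200: 97.5 − 0.007·4200 = 68.1.
Δq = 6875 − 4200 = 2675; wedge = 68.1 − 36 = 32.1.
DWL = ½ × 2675 × 32.1 = $42933.75 thousand.

$42933.75 thousand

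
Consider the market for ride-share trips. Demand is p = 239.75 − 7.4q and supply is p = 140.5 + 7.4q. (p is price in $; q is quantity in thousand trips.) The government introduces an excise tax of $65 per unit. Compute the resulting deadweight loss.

$142.74 thousand

Competitive equilibrium: 239.75 − 7.4q = 140.5 + 7.4q → q* = 6.7061, p* = 190.125.
With the tax, the buyer price exceeds the seller price by 65: (239.75 − 7.4q) − (140.5 + 7.4q) = 65 → q' = 2.3142.
Δq = 6.7061 − 2.3142 = 4.3919; the wedge equals the tax, 65.
The triangle = ½ × 4.3919 × 65 = $142.74 thousand.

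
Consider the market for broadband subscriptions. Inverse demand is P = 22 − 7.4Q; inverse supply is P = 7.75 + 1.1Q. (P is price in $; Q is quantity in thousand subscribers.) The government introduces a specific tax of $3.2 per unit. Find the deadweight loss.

Competitive equilibrium: 22 − 7.4Q = 7.75 + 1.1Q → Q* = 1.6765, P* = 9.5941.
With the tax, the buyer price exceeds the seller price by 3.2: (22 − 7.4Q) − (7.75 + 1.1Q) = 3.2 → Q' = 1.3.
ΔQ = 1.6765 − 1.3 = 0.3765; the wedge equals the tax, 3.2.
Welfare loss = ½ × 0.3765 × 3.2 = $0.60 thousand.

$0.60 thousand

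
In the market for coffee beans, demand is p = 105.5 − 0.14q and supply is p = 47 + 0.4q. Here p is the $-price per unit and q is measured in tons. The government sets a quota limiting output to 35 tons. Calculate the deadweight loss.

$1452

Competitive equilibrium: 105.5 − 0.14q = 47 + 0.4q → q* = 108.3333, p* = 90.3333.
At q = 35: demand price = 105.5 − 0.14·35 = 100.6; supply price = 47 + 0.4·35 = 61.
Δq = 108.3333 − 35 = 73.3333; wedge = 100.6 − 61 = 39.6.
DWL = ½ × 73.3333 × 39.6 = $1452.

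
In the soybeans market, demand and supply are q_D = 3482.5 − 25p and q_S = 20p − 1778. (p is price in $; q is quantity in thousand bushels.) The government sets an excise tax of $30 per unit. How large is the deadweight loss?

In inverse form: demand p = 139.3 − 0.04q, supply p = 88.9 + 0.05q.
Competitive equilibrium: 139.3 − 0.04q = 88.9 + 0.05q → q* = 560, p* = 116.9.
With the tax, the buyer price exceeds the seller price by 30: (139.3 − 0.04q) − (88.9 + 0.05q) = 30 → q' = 226.6667.
Δq = 560 − 226.6667 = 333.3333; the wedge equals the tax, 30.
DWL = ½ × 333.3333 × 30 = $5000 thousand.

$5000 thousand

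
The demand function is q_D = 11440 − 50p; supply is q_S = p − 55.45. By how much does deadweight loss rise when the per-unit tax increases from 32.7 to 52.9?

In inverse form: demand p = 228.8 − 0.02q, supply p = 55.45 + q.
Competitive equilibrium: 228.8 − 0.02q = 55.45 + q → q* = 169.951, p* = 225.401.
For a per-unit tax t: Δq = t/1.02, so DWL = ½·t·(t/1.02) = t²/2.04.
At t = 32.7: DWL = 524.162. At t = 52.9: DWL = 1371.77.
Increase = 1371.77 − 524.162 = 847.61.

847.61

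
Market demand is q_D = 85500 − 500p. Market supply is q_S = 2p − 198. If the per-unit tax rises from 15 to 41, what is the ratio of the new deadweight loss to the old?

In inverse form: demand p = 171 − 0.002q, supply p = 99 + 0.5q.
Competitive equilibrium: 171 − 0.002q = 99 + 0.5q → q* = 143.4263, p* = 170.7131.
For a per-unit tax t: Δq = t/0.502, so DWL = ½·t·(t/0.502) = t²/1.004.
At t = 15: DWL = 224.104. At t = 41: DWL = 1674.303.
Ratio = (41/15)² = 7.471.

7.471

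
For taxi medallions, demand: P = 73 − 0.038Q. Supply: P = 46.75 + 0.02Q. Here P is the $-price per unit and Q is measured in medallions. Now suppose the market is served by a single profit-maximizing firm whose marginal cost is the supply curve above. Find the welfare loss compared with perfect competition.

$930.73

Competitive equilibrium: 73 − 0.038Q = 46.75 + 0.02Q → Q* = 452.5862, P* = 55.8017.
Marginal revenue: MR = 73 − 0.076Q. Set MR = MC: 73 − 0.076Q = 46.75 + 0.02Q → Q_m = 273.4375.
Price P_m = 73 − 0.038·273.4375 = 62.6094; MC(Q_m) = 46.75 + 0.02·273.4375 = 52.2188.
Competitive Q* = 452.5862, so ΔQ = 179.1487; wedge = 62.6094 − 52.2188 = 10.3906.
The triangle = ½ × 179.1487 × 10.3906 = $930.73.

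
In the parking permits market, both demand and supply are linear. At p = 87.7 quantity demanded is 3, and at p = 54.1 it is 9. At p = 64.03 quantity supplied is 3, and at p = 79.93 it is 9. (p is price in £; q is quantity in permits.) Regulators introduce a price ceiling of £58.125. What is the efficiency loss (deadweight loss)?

£107.18

Demand slope = (54.1 − 87.7)/(9 − 3) = −5.6, so p = 104.5 − 5.6q.
Supply slope = (79.93 − 64.03)/(9 − 3) = 2.65, so p = 56.08 + 2.65q.
Competitive equilibrium: 104.5 − 5.6q = 56.08 + 2.65q → q* = 5.8691, p* = 71.6331.
At the ceiling p = 58.125, quantity supplied = (58.125 − 56.08)/2.65 = 0.7717.
Willingness to pay at q' = 0.7717: 104.5 − 5.6·0.7717 = 100.1785.
Δq = 5.8691 − 0.7717 = 5.0974; wedge = 100.1785 − 58.125 = 42.0535.
The triangle = ½ × 5.0974 × 42.0535 = £107.18.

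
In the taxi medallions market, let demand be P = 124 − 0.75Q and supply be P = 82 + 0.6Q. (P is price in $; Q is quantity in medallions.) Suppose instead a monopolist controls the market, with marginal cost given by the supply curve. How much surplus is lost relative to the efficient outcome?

Competitive equilibrium: 124 − 0.75Q = 82 + 0.6Q → Q* = 31.1111, P* = 100.6667.
Marginal revenue: MR = 124 − 1.5Q. Set MR = MC: 124 − 1.5Q = 82 + 0.6Q → Q_m = 20.
Price P_m = 124 − 0.75·20 = 109; MC(Q_m) = 82 + 0.6·20 = 94.
Competitive Q* = 31.1111, so ΔQ = 11.1111; wedge = 109 − 94 = 15.
Deadweight loss = ½ × 11.1111 × 15 = $83.33.

$83.33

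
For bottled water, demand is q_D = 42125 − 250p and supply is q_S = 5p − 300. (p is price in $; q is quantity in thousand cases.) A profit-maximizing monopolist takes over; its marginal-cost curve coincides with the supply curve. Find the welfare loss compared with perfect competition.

$10.67 thousand

In inverse form: demand p = 168.5 − 0.004q, supply p = 60 + 0.2q.
Competitive equilibrium: 168.5 − 0.004q = 60 + 0.2q → q* = 531.8627, p* = 166.3725.
Marginal revenue: MR = 168.5 − 0.008q. Set MR = MC: 168.5 − 0.008q = 60 + 0.2q → q_m = 521.6346.
Price p_m = 168.5 − 0.004·521.6346 = 166.4135; MC(q_m) = 60 + 0.2·521.6346 = 164.3269.
Competitive q* = 531.8627, so Δq = 10.2281; wedge = 166.4135 − 164.3269 = 2.0866.
The triangle = ½ × 10.2281 × 2.0866 = $10.67 thousand.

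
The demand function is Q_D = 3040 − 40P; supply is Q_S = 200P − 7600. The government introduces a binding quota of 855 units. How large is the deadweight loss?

2542.04

In inverse form: demand P = 76 − 0.025Q, supply P = 38 + 0.005Q.
Competitive equilibrium: 76 − 0.025Q = 38 + 0.005Q → Q* = 1266.6667, P* = 44.3333.
At Q = 855: demand price = 76 − 0.025·855 = 54.625; supply price = 38 + 0.005·855 = 42.275.
ΔQ = 1266.6667 − 855 = 411.6667; wedge = 54.625 − 42.275 = 12.35.
DWL = ½ × 411.6667 × 12.35 = 2542.04.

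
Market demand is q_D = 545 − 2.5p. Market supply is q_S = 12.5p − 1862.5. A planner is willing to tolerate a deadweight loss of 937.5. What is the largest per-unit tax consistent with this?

In inverse form: demand p = 218 − 0.4q, supply p = 149 + 0.08q.
Competitive equilibrium: 218 − 0.4q = 149 + 0.08q → q* = 143.75, p* = 160.5.
A tax t gives Δq = t/0.48 and wedge t, so DWL = t²/0.96.
t²/0.96 = 937.5 → t² = 900 → t = 30.

30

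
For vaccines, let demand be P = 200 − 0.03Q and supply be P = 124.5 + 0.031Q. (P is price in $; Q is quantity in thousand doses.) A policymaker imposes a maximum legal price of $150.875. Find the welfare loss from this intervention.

Competitive equilibrium: 200 − 0.03Q = 124.5 + 0.031Q → Q* = 1237.7049, P* = 162.8689.
At the ceiling P = 150.875, quantity supplied = (150.875 − 124.5)/0.031 = 850.8065.
Willingness to pay at Q' = 850.8065: 200 − 0.03·850.8065 = 174.4758.
ΔQ = 1237.7049 − 850.8065 = 386.8984; wedge = 174.4758 − 150.875 = 23.6008.
DWL = ½ × 386.8984 × 23.6008 = $4565.56 thousand.

$4565.56 thousand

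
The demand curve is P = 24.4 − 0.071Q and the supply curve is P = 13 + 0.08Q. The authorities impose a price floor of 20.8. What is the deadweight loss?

Competitive equilibrium: 24.4 − 0.071Q = 13 + 0.08Q → Q* = 75.4967, P* = 19.0397.
At the floor P = 20.8, quantity demanded = (24.4 − 20.8)/0.071 = 50.7042.
Sellers' marginal cost at Q' = 50.7042: 13 + 0.08·50.7042 = 17.0563.
ΔQ = 75.4967 − 50.7042 = 24.7925; wedge = 20.8 − 17.0563 = 3.7437.
Welfare loss = ½ × 24.7925 × 3.7437 = 46.41.

46.41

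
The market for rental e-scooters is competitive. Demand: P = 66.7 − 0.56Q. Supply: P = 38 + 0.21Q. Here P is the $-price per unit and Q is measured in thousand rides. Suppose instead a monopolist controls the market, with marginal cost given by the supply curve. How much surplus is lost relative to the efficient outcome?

Competitive equilibrium: 66.7 − 0.56Q = 38 + 0.21Q → Q* = 37.2727, P* = 45.8273.
Marginal revenue: MR = 66.7 − 1.12Q. Set MR = MC: 66.7 − 1.12Q = 38 + 0.21Q → Q_m = 21.5789.
Price P_m = 66.7 − 0.56·21.5789 = 54.6158; MC(Q_m) = 38 + 0.21·21.5789 = 42.5316.
Competitive Q* = 37.2727, so ΔQ = 15.6938; wedge = 54.6158 − 42.5316 = 12.0842.
Deadweight loss = ½ × 15.6938 × 12.0842 = $94.82 thousand.

$94.82 thousand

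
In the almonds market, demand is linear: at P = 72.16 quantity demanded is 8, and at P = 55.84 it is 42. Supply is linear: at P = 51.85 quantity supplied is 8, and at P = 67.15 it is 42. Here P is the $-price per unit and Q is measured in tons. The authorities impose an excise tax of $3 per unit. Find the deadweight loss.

Demand slope = (55.84 − 72.16)/(42 − 8) = −0.48, so P = 76 − 0.48Q.
Supply slope = (67.15 − 51.85)/(42 − 8) = 0.45, so P = 48.25 + 0.45Q.
Competitive equilibrium: 76 − 0.48Q = 48.25 + 0.45Q → Q* = 29.8387, P* = 61.6774.
With the tax, the buyer price exceeds the seller price by 3: (76 − 0.48Q) − (48.25 + 0.45Q) = 3 → Q' = 26.6129.
ΔQ = 29.8387 − 26.6129 = 3.2258; the wedge equals the tax, 3.
DWL = ½ × 3.2258 × 3 = $4.84.

$4.84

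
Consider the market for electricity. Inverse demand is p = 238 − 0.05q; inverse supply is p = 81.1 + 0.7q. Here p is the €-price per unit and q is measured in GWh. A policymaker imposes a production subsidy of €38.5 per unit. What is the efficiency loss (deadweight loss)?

Competitive equilibrium: 238 − 0.05q = 81.1 + 0.7q → q* = 209.2, p* = 227.54.
The subsidy lowers effective supply by 38.5: p = 42.6 + 0.7q.
New quantity: 238 − 0.05q = 42.6 + 0.7q → q' = 260.5333.
Overproduction Δq = 260.5333 − 209.2 = 51.3333; wedge = subsidy = 38.5.
Deadweight loss = ½ × 51.3333 × 38.5 = €988.17.

€988.17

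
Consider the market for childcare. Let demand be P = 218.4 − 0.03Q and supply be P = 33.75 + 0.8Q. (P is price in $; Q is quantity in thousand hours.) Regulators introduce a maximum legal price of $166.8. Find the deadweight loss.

Competitive equilibrium: 218.4 − 0.03Q = 33.75 + 0.8Q → Q* = 222.4699, P* = 211.7259.
At the ceiling P = 166.8, quantity supplied = (166.8 − 33.75)/0.8 = 166.3125.
Willingness to pay at Q' = 166.3125: 218.4 − 0.03·166.3125 = 213.4106.
ΔQ = 222.4699 − 166.3125 = 56.1574; wedge = 213.4106 − 166.8 = 46.6106.
DWL = ½ × 56.1574 × 46.6106 = $1308.77 thousand.

$1308.77 thousand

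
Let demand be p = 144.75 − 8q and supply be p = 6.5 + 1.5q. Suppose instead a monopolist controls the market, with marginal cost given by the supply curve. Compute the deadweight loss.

210.22

Competitive equilibrium: 144.75 − 8q = 6.5 + 1.5q → q* = 14.5526, p* = 28.3289.
Marginal revenue: MR = 144.75 − 16q. Set MR = MC: 144.75 − 16q = 6.5 + 1.5q → q_m = 7.9.
Price p_m = 144.75 − 8·7.9 = 81.55; MC(q_m) = 6.5 + 1.5·7.9 = 18.35.
Competitive q* = 14.5526, so Δq = 6.6526; wedge = 81.55 − 18.35 = 63.2.
DWL = ½ × 6.6526 × 63.2 = 210.22.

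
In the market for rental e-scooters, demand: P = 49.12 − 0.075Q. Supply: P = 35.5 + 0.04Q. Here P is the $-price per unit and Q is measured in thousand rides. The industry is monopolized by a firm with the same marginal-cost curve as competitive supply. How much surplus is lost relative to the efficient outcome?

$125.67 thousand

Competitive equilibrium: 49.12 − 0.075Q = 35.5 + 0.04Q → Q* = 118.4348, P* = 40.2374.
Marginal revenue: MR = 49.12 − 0.15Q. Set MR = MC: 49.12 − 0.15Q = 35.5 + 0.04Q → Q_m = 71.6842.
Price P_m = 49.12 − 0.075·71.6842 = 43.7437; MC(Q_m) = 35.5 + 0.04·71.6842 = 38.3674.
Competitive Q* = 118.4348, so ΔQ = 46.7506; wedge = 43.7437 − 38.3674 = 5.3763.
Welfare loss = ½ × 46.7506 × 5.3763 = $125.67 thousand.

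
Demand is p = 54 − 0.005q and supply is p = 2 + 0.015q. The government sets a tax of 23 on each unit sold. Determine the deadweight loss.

13225

Competitive equilibrium: 54 − 0.005q = 2 + 0.015q → q* = 2600, p* = 41.
With the tax, the buyer price exceeds the seller price by 23: (54 − 0.005q) − (2 + 0.015q) = 23 → q' = 1450.
Δq = 2600 − 1450 = 1150; the wedge equals the tax, 23.
Welfare loss = ½ × 1150 × 23 = 13225.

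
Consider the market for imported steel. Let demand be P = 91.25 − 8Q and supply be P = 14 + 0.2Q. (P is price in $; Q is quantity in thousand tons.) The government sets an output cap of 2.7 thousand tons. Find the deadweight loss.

$185.19 thousand

Competitive equilibrium: 91.25 − 8Q = 14 + 0.2Q → Q* = 9.4207, P* = 15.8841.
At Q = 2.7: demand price = 91.25 − 8·2.7 = 69.65; supply price = 14 + 0.2·2.7 = 14.54.
ΔQ = 9.4207 − 2.7 = 6.7207; wedge = 69.65 − 14.54 = 55.11.
Welfare loss = ½ × 6.7207 × 55.11 = $185.19 thousand.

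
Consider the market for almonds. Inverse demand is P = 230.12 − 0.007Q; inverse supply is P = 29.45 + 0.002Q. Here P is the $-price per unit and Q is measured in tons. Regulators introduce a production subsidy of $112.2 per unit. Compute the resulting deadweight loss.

$699380

Competitive equilibrium: 230.12 − 0.007Q = 29.45 + 0.002Q → Q* = 22296.6667, P* = 74.0433.
The subsidy lowers effective supply by 112.2: P = 0.002Q − 82.75.
New quantity: 230.12 − 0.007Q = 0.002Q − 82.75 → Q' = 34763.3333.
Overproduction ΔQ = 34763.3333 − 22296.6667 = 12466.6666; wedge = subsidy = 112.2.
Welfare loss = ½ × 12466.6666 × 112.2 = $699380.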